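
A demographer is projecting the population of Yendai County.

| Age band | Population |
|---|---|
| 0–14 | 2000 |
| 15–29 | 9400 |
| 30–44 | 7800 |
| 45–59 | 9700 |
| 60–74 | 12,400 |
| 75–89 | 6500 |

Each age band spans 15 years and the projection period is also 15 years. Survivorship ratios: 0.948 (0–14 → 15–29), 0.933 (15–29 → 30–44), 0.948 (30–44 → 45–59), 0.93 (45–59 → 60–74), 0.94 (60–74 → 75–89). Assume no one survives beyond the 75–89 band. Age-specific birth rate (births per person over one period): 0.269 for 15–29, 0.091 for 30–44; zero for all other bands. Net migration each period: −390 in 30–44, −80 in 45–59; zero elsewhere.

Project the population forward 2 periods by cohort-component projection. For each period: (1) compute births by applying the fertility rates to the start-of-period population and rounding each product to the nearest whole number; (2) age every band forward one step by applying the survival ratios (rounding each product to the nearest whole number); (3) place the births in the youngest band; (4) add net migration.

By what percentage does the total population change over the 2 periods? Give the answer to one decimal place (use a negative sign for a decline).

-39.6

[period 1]
Births: 9400 × 0.269 = 2529 ; 7800 × 0.091 = 710 → 3239
15–29: 2000 × 0.948 = 1896
30–44: 9400 × 0.933 = 8770
45–59: 7800 × 0.948 = 7394
60–74: 9700 × 0.93 = 9021
75–89: 12400 × 0.94 = 11656
Net migration: 30–44 − 390 → 8380; 45–59 − 80 → 7314
End of period: [3239, 1896, 8380, 7314, 9021, 11656]
[period 2]
Births: 1896 × 0.269 = 510 ; 8380 × 0.091 = 763 → 1273
15–29: 3239 × 0.948 = 3071
30–44: 1896 × 0.933 = 1769
45–59: 8380 × 0.948 = 7944
60–74: 7314 × 0.93 = 6802
75–89: 9021 × 0.94 = 8480
Net migration: 30–44 − 390 → 1379; 45–59 − 80 → 7864
End of period: [1273, 3071, 1379, 7864, 6802, 8480]
Total: 47800 → 28869; change = -18931; percentage change = -39.6%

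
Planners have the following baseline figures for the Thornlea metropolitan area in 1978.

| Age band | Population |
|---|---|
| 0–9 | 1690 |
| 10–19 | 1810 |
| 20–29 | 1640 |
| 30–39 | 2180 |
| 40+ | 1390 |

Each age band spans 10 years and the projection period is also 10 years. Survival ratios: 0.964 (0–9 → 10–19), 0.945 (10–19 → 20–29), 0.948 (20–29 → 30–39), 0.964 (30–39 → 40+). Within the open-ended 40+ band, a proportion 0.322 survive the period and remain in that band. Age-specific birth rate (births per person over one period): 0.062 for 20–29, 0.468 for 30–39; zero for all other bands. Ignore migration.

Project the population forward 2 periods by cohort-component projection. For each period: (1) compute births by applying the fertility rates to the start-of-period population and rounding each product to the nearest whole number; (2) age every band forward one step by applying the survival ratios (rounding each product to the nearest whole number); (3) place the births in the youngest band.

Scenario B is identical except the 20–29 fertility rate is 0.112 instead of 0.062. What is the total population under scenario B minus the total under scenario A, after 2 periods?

165

After projecting period 1:
Births: 1640 × 0.062 = 102 ; 2180 × 0.468 = 1020 ⇒ total 1122
10–19: 1690 × 0.964 = 1629
20–29: 1810 × 0.945 = 1710
30–39: 1640 × 0.948 = 1555
40+: 2180 × 0.964 + 1390 × 0.322 = 2102 + 448 = 2550
End of period: [1122, 1629, 1710, 1555, 2550]
After projecting period 2:
Births: 1710 × 0.062 = 106 ; 1555 × 0.468 = 728 ⇒ total 834
10–19: 1122 × 0.964 = 1082
20–29: 1629 × 0.945 = 1539
30–39: 1710 × 0.948 = 1621
40+: 1555 × 0.964 + 2550 × 0.322 = 1499 + 821 = 2320
End of period: [834, 1082, 1539, 1621, 2320]
Scenario A total after 2 periods: 7396
Scenario B projection —
After projecting period 1:
Births: 1640 × 0.112 = 184 ; 2180 × 0.468 = 1020 ⇒ total 1204
10–19: 1690 × 0.964 = 1629
20–29: 1810 × 0.945 = 1710
30–39: 1640 × 0.948 = 1555
40+: 2180 × 0.964 + 1390 × 0.322 = 2102 + 448 = 2550
End of period: [1204, 1629, 1710, 1555, 2550]
After projecting period 2:
Births: 1710 × 0.112 = 192 ; 1555 × 0.468 = 728 ⇒ total 920
10–19: 1204 × 0.964 = 1161
20–29: 1629 × 0.945 = 1539
30–39: 1710 × 0.948 = 1621
40+: 1555 × 0.964 + 2550 × 0.322 = 1499 + 821 = 2320
End of period: [920, 1161, 1539, 1621, 2320]
Scenario B total after 2 periods: 7561
Difference B − A = 7561 − 7396 = 165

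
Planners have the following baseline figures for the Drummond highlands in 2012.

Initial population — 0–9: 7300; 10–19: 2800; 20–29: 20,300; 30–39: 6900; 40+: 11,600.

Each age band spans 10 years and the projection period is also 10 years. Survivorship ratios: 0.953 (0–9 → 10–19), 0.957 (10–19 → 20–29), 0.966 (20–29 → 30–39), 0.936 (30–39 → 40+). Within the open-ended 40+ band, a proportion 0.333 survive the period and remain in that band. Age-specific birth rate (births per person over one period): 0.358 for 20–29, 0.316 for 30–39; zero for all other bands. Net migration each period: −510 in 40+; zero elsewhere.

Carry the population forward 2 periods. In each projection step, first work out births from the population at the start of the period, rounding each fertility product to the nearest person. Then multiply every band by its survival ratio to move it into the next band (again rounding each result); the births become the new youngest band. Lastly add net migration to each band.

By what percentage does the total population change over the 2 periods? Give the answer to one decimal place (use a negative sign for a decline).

Let band 1 be 0–9 through band 5 = 40+.
[period 1]
Births: 20300 × 0.358 = 7267 ; 6900 × 0.316 = 2180 → total 9447
Band 2: 7300 × 0.953 = 6957
Band 3: 2800 × 0.957 = 2680
Band 4: 20300 × 0.966 = 19610
Band 5: 6900 × 0.936 + 11600 × 0.333 = 6458 + 3863 = 10321
Net migration: Band 5 − 510 → 9811
Giving 9447 / 6957 / 2680 / 19610 / 9811.
[period 2]
Births: 2680 × 0.358 = 959 ; 19610 × 0.316 = 6197 → total 7156
Band 2: 9447 × 0.953 = 9003
Band 3: 6957 × 0.957 = 6658
Band 4: 2680 × 0.966 = 2589
Band 5: 19610 × 0.936 + 9811 × 0.333 = 18355 + 3267 = 21622
Net migration: Band 5 − 510 → 21112
Giving 7156 / 9003 / 6658 / 2589 / 21112.
Total: 48900 → 46518; change = -2382; percentage change = -4.9%

-4.9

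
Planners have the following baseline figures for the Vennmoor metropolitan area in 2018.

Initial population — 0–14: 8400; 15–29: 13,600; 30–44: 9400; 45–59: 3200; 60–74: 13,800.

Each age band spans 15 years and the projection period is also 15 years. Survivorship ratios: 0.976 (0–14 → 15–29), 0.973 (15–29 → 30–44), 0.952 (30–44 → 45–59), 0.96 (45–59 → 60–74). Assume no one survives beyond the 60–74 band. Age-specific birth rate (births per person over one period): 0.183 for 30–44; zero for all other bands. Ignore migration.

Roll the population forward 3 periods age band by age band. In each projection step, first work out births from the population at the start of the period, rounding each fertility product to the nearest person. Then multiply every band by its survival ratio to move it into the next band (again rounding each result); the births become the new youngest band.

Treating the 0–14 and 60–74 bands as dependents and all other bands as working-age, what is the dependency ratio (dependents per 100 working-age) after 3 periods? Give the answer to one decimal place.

Period 1:
Births: 9400 × 0.183 = 1720
15–29: 8400 × 0.976 = 8198
30–44: 13600 × 0.973 = 13233
45–59: 9400 × 0.952 = 8949
60–74: 3200 × 0.96 = 3072
→ [1720, 8198, 13233, 8949, 3072]
Period 2:
Births: 13233 × 0.183 = 2422
15–29: 1720 × 0.976 = 1679
30–44: 8198 × 0.973 = 7977
45–59: 13233 × 0.952 = 12598
60–74: 8949 × 0.96 = 8591
→ [2422, 1679, 7977, 12598, 8591]
Period 3:
Births: 7977 × 0.183 = 1460
15–29: 2422 × 0.976 = 2364
30–44: 1679 × 0.973 = 1634
45–59: 7977 × 0.952 = 7594
60–74: 12598 × 0.96 = 12094
→ [1460, 2364, 1634, 7594, 12094]
Dependents (band 0–14 + band 60–74) = 1460 + 12094 = 13554; working-age = 11592; ratio = 13554/11592 × 100 = 116.9

116.9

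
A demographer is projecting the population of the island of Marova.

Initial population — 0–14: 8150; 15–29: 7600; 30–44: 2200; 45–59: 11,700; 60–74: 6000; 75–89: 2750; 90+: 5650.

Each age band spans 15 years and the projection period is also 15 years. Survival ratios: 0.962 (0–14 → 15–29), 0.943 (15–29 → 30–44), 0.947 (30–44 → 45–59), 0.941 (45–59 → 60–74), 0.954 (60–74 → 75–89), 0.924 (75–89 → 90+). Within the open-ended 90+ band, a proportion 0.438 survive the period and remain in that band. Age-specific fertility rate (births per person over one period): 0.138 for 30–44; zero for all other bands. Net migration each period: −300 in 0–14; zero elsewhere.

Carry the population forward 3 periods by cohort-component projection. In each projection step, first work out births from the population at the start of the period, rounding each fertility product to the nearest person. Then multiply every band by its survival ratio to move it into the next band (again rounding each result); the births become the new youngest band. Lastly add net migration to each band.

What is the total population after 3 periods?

Let group 1 be 0–14 through group 7 = 90+.
Period 1.
Births: 2200 * 0.138 = 304
Group 2: 8150 * 0.962 = 7840
Group 3: 7600 * 0.943 = 7167
Group 4: 2200 * 0.947 = 2083
Group 5: 11700 * 0.941 = 11010
Group 6: 6000 * 0.954 = 5724
Group 7: 2750 * 0.924 + 5650 * 0.438 = 2541 + 2475 = 5016
Net migration: Group 1 − 300 → 4
Giving 4 / 7840 / 7167 / 2083 / 11010 / 5724 / 5016.
Period 2.
Births: 7167 * 0.138 = 989
Group 2: 4 * 0.962 = 4
Group 3: 7840 * 0.943 = 7393
Group 4: 7167 * 0.947 = 6787
Group 5: 2083 * 0.941 = 1960
Group 6: 11010 * 0.954 = 10504
Group 7: 5724 * 0.924 + 5016 * 0.438 = 5289 + 2197 = 7486
Net migration: Group 1 − 300 → 689
Giving 689 / 4 / 7393 / 6787 / 1960 / 10504 / 7486.
Period 3.
Births: 7393 * 0.138 = 1020
Group 2: 689 * 0.962 = 663
Group 3: 4 * 0.943 = 4
Group 4: 7393 * 0.947 = 7001
Group 5: 6787 * 0.941 = 6387
Group 6: 1960 * 0.954 = 1870
Group 7: 10504 * 0.924 + 7486 * 0.438 = 9706 + 3279 = 12985
Net migration: Group 1 − 300 → 720
Giving 720 / 663 / 4 / 7001 / 6387 / 1870 / 12985.
Total after period 3: 720 + 663 + 4 + 7001 + 6387 + 1870 + 12985 = 29630

29630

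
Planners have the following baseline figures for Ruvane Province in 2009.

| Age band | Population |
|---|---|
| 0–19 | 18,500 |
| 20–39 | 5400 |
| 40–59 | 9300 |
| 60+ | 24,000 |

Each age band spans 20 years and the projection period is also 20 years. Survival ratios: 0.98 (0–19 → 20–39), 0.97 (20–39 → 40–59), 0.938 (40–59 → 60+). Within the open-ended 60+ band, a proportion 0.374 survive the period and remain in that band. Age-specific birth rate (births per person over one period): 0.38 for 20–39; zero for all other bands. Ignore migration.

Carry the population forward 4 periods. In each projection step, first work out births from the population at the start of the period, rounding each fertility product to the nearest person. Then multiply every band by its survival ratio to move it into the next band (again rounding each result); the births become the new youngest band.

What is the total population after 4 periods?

After projecting period 1:
Births: 5400 × 0.38 = 2052
20–39: 18500 × 0.98 = 18130
40–59: 5400 × 0.97 = 5238
60+: 9300 × 0.938 + 24000 × 0.374 = 8723 + 8976 = 17699
Giving 2052 / 18130 / 5238 / 17699.
After projecting period 2:
Births: 18130 × 0.38 = 6889
20–39: 2052 × 0.98 = 2011
40–59: 18130 × 0.97 = 17586
60+: 5238 × 0.938 + 17699 × 0.374 = 4913 + 6619 = 11532
Giving 6889 / 2011 / 17586 / 11532.
After projecting period 3:
Births: 2011 × 0.38 = 764
20–39: 6889 × 0.98 = 6751
40–59: 2011 × 0.97 = 1951
60+: 17586 × 0.938 + 11532 × 0.374 = 16496 + 4313 = 20809
Giving 764 / 6751 / 1951 / 20809.
After projecting period 4:
Births: 6751 × 0.38 = 2565
20–39: 764 × 0.98 = 749
40–59: 6751 × 0.97 = 6548
60+: 1951 × 0.938 + 20809 × 0.374 = 1830 + 7783 = 9613
Giving 2565 / 749 / 6548 / 9613.
Total after period 4: 2565 + 749 + 6548 + 9613 = 19475

19475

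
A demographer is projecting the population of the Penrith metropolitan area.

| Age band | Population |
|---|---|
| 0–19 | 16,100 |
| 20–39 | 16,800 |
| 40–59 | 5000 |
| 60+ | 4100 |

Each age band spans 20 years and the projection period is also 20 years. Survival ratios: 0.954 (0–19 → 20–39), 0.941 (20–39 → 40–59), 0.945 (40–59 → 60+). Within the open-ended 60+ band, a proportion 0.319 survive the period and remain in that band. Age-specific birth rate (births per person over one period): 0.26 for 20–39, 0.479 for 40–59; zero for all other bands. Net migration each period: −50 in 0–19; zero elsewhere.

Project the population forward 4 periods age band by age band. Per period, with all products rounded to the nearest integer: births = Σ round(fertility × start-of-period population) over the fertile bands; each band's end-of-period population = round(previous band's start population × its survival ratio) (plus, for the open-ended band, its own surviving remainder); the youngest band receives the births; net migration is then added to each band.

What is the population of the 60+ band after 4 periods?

11768

Period 1:
Births: 16800 × 0.26 = 4368  |  5000 × 0.479 = 2395 — total 6763
20–39: 16100 × 0.954 = 15359
40–59: 16800 × 0.941 = 15809
60+: 5000 × 0.945 + 4100 × 0.319 = 4725 + 1308 = 6033
Net migration: 0–19 − 50 → 6713
Giving 6713 / 15359 / 15809 / 6033.
Period 2:
Births: 15359 × 0.26 = 3993  |  15809 × 0.479 = 7573 — total 11566
20–39: 6713 × 0.954 = 6404
40–59: 15359 × 0.941 = 14453
60+: 15809 × 0.945 + 6033 × 0.319 = 14940 + 1925 = 16865
Net migration: 0–19 − 50 → 11516
Giving 11516 / 6404 / 14453 / 16865.
Period 3:
Births: 6404 × 0.26 = 1665  |  14453 × 0.479 = 6923 — total 8588
20–39: 11516 × 0.954 = 10986
40–59: 6404 × 0.941 = 6026
60+: 14453 × 0.945 + 16865 × 0.319 = 13658 + 5380 = 19038
Net migration: 0–19 − 50 → 8538
Giving 8538 / 10986 / 6026 / 19038.
Period 4:
Births: 10986 × 0.26 = 2856  |  6026 × 0.479 = 2886 — total 5742
20–39: 8538 × 0.954 = 8145
40–59: 10986 × 0.941 = 10338
60+: 6026 × 0.945 + 19038 × 0.319 = 5695 + 6073 = 11768
Net migration: 0–19 − 50 → 5692
Giving 5692 / 8145 / 10338 / 11768.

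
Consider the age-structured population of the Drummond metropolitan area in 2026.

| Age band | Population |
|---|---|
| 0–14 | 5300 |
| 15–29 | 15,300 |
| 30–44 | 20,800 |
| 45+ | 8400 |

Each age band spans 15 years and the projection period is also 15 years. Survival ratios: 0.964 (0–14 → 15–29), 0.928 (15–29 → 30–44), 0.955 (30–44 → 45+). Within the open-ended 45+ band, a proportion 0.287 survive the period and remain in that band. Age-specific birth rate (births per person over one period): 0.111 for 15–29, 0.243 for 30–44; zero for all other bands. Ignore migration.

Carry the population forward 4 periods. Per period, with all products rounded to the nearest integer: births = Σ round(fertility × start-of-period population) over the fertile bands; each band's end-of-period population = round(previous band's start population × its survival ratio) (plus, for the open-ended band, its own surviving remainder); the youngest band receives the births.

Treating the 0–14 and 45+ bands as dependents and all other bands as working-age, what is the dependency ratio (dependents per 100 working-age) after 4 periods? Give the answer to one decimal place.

196.5

Call the bands 1 to 4, youngest first.
Period 1.
Births: 15300 × 0.111 = 1698, 20800 × 0.243 = 5054 → 6752
Band 2: 5300 × 0.964 = 5109
Band 3: 15300 × 0.928 = 14198
Band 4: 20800 × 0.955 + 8400 × 0.287 = 19864 + 2411 = 22275
Population now: 0–14=6752, 15–29=5109, 30–44=14198, 45+=22275
Period 2.
Births: 5109 × 0.111 = 567, 14198 × 0.243 = 3450 → 4017
Band 2: 6752 × 0.964 = 6509
Band 3: 5109 × 0.928 = 4741
Band 4: 14198 × 0.955 + 22275 × 0.287 = 13559 + 6393 = 19952
Population now: 0–14=4017, 15–29=6509, 30–44=4741, 45+=19952
Period 3.
Births: 6509 × 0.111 = 722, 4741 × 0.243 = 1152 → 1874
Band 2: 4017 × 0.964 = 3872
Band 3: 6509 × 0.928 = 6040
Band 4: 4741 × 0.955 + 19952 × 0.287 = 4528 + 5726 = 10254
Population now: 0–14=1874, 15–29=3872, 30–44=6040, 45+=10254
Period 4.
Births: 3872 × 0.111 = 430, 6040 × 0.243 = 1468 → 1898
Band 2: 1874 × 0.964 = 1807
Band 3: 3872 × 0.928 = 3593
Band 4: 6040 × 0.955 + 10254 × 0.287 = 5768 + 2943 = 8711
Population now: 0–14=1898, 15–29=1807, 30–44=3593, 45+=8711
Dependents (band 0–14 + band 45+) = 1898 + 8711 = 10609; working-age = 5400; ratio = 10609/5400 × 100 = 196.5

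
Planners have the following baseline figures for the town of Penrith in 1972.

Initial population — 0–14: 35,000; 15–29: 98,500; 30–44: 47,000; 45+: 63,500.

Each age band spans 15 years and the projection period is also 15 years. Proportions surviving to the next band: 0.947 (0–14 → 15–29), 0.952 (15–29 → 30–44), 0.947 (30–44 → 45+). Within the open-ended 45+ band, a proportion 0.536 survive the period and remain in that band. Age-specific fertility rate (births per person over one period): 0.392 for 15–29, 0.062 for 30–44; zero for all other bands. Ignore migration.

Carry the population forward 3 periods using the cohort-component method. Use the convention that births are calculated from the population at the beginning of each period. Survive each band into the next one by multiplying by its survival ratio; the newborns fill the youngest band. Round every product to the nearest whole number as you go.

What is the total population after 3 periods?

After projecting period 1:
Births: 98500 * 0.392 = 38612, 47000 * 0.062 = 2914 → total 41526
15–29: 35000 * 0.947 = 33145
30–44: 98500 * 0.952 = 93772
45+: 47000 * 0.947 + 63500 * 0.536 = 44509 + 34036 = 78545
Population now: 0–14=41526, 15–29=33145, 30–44=93772, 45+=78545
After projecting period 2:
Births: 33145 * 0.392 = 12993, 93772 * 0.062 = 5814 → total 18807
15–29: 41526 * 0.947 = 39325
30–44: 33145 * 0.952 = 31554
45+: 93772 * 0.947 + 78545 * 0.536 = 88802 + 42100 = 130902
Population now: 0–14=18807, 15–29=39325, 30–44=31554, 45+=130902
After projecting period 3:
Births: 39325 * 0.392 = 15415, 31554 * 0.062 = 1956 → total 17371
15–29: 18807 * 0.947 = 17810
30–44: 39325 * 0.952 = 37437
45+: 31554 * 0.947 + 130902 * 0.536 = 29882 + 70163 = 100045
Population now: 0–14=17371, 15–29=17810, 30–44=37437, 45+=100045
Total after period 3: 17371 + 17810 + 37437 + 100045 = 172663

172663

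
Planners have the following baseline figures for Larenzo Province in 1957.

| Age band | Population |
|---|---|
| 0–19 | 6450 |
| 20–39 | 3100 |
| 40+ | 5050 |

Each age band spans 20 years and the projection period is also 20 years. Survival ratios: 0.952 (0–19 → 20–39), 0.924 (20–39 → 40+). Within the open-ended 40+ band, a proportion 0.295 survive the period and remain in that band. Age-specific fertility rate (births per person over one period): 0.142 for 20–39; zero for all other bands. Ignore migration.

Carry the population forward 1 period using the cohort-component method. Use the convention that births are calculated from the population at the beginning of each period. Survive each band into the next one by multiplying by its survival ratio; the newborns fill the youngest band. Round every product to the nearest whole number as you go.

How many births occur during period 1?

440

After projecting period 1:
Births: 3100 × 0.142 = 440
20–39: 6450 × 0.952 = 6140
40+: 3100 × 0.924 + 5050 × 0.295 = 2864 + 1490 = 4354
End of period: [440, 6140, 4354]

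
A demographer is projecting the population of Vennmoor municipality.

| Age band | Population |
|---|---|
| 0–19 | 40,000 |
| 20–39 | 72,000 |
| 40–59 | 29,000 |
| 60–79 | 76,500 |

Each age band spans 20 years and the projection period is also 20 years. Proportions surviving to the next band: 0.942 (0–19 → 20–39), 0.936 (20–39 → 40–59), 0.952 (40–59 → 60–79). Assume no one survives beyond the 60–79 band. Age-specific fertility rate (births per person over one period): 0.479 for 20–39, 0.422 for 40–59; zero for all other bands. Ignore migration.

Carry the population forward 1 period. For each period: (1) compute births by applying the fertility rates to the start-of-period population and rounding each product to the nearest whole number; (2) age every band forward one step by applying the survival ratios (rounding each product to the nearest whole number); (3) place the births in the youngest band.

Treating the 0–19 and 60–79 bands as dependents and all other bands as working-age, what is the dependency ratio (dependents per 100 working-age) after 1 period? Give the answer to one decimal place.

70.7

(Groups numbered youngest = 1 to oldest = 4.)
After projecting period 1:
Births: 72000 * 0.479 = 34488, 29000 * 0.422 = 12238 → total 46726
Group 2: 40000 * 0.942 = 37680
Group 3: 72000 * 0.936 = 67392
Group 4: 29000 * 0.952 = 27608
Giving 46726 / 37680 / 67392 / 27608.
Dependents (band 0–19 + band 60–79) = 46726 + 27608 = 74334; working-age = 105072; ratio = 74334/105072 × 100 = 70.7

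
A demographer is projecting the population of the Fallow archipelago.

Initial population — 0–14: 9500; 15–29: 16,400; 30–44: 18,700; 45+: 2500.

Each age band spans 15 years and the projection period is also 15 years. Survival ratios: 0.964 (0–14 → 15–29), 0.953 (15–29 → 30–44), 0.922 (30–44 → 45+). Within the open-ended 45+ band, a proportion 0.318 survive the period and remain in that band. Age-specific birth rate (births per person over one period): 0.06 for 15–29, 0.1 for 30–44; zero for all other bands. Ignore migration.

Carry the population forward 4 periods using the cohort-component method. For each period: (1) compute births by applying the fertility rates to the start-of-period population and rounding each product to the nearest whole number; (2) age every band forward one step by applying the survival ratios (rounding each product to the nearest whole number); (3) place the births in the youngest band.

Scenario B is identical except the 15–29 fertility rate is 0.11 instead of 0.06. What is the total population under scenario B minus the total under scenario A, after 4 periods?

Numbering the bands 1..4 from youngest to oldest:
[period 1]
Births: 16400 × 0.06 = 984 ; 18700 × 0.1 = 1870 → 2854
Band 2: 9500 × 0.964 = 9158
Band 3: 16400 × 0.953 = 15629
Band 4: 18700 × 0.922 + 2500 × 0.318 = 17241 + 795 = 18036
Giving 2854 / 9158 / 15629 / 18036.
[period 2]
Births: 9158 × 0.06 = 549 ; 15629 × 0.1 = 1563 → 2112
Band 2: 2854 × 0.964 = 2751
Band 3: 9158 × 0.953 = 8728
Band 4: 15629 × 0.922 + 18036 × 0.318 = 14410 + 5735 = 20145
Giving 2112 / 2751 / 8728 / 20145.
[period 3]
Births: 2751 × 0.06 = 165 ; 8728 × 0.1 = 873 → 1038
Band 2: 2112 × 0.964 = 2036
Band 3: 2751 × 0.953 = 2622
Band 4: 8728 × 0.922 + 20145 × 0.318 = 8047 + 6406 = 14453
Giving 1038 / 2036 / 2622 / 14453.
[period 4]
Births: 2036 × 0.06 = 122 ; 2622 × 0.1 = 262 → 384
Band 2: 1038 × 0.964 = 1001
Band 3: 2036 × 0.953 = 1940
Band 4: 2622 × 0.922 + 14453 × 0.318 = 2417 + 4596 = 7013
Giving 384 / 1001 / 1940 / 7013.
Scenario A total after 4 periods: 10338
Scenario B projection —
[period 1]
Births: 16400 × 0.11 = 1804 ; 18700 × 0.1 = 1870 → 3674
Band 2: 9500 × 0.964 = 9158
Band 3: 16400 × 0.953 = 15629
Band 4: 18700 × 0.922 + 2500 × 0.318 = 17241 + 795 = 18036
Giving 3674 / 9158 / 15629 / 18036.
[period 2]
Births: 9158 × 0.11 = 1007 ; 15629 × 0.1 = 1563 → 2570
Band 2: 3674 × 0.964 = 3542
Band 3: 9158 × 0.953 = 8728
Band 4: 15629 × 0.922 + 18036 × 0.318 = 14410 + 5735 = 20145
Giving 2570 / 3542 / 8728 / 20145.
[period 3]
Births: 3542 × 0.11 = 390 ; 8728 × 0.1 = 873 → 1263
Band 2: 2570 × 0.964 = 2477
Band 3: 3542 × 0.953 = 3376
Band 4: 8728 × 0.922 + 20145 × 0.318 = 8047 + 6406 = 14453
Giving 1263 / 2477 / 3376 / 14453.
[period 4]
Births: 2477 × 0.11 = 272 ; 3376 × 0.1 = 338 → 610
Band 2: 1263 × 0.964 = 1218
Band 3: 2477 × 0.953 = 2361
Band 4: 3376 × 0.922 + 14453 × 0.318 = 3113 + 4596 = 7709
Giving 610 / 1218 / 2361 / 7709.
Scenario B total after 4 periods: 11898
Difference B − A = 11898 − 10338 = 1560

1560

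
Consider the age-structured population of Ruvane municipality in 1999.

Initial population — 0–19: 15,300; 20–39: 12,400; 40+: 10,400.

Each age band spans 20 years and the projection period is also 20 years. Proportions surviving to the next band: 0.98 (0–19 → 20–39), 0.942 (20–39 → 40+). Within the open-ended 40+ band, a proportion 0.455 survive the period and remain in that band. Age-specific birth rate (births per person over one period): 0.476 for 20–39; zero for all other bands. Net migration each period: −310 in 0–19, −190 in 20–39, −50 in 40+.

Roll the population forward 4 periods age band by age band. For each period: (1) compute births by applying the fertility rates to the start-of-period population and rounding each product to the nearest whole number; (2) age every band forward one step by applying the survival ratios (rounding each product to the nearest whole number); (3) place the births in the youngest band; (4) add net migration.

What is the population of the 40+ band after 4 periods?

— Period 1 —
Births: 12400 × 0.476 = 5902
20–39: 15300 × 0.98 = 14994
40+: 12400 × 0.942 + 10400 × 0.455 = 11681 + 4732 = 16413
Net migration: 0–19 − 310 → 5592; 20–39 − 190 → 14804; 40+ − 50 → 16363
→ [5592, 14804, 16363]
— Period 2 —
Births: 14804 × 0.476 = 7047
20–39: 5592 × 0.98 = 5480
40+: 14804 × 0.942 + 16363 × 0.455 = 13945 + 7445 = 21390
Net migration: 0–19 − 310 → 6737; 20–39 − 190 → 5290; 40+ − 50 → 21340
→ [6737, 5290, 21340]
— Period 3 —
Births: 5290 × 0.476 = 2518
20–39: 6737 × 0.98 = 6602
40+: 5290 × 0.942 + 21340 × 0.455 = 4983 + 9710 = 14693
Net migration: 0–19 − 310 → 2208; 20–39 − 190 → 6412; 40+ − 50 → 14643
→ [2208, 6412, 14643]
— Period 4 —
Births: 6412 × 0.476 = 3052
20–39: 2208 × 0.98 = 2164
40+: 6412 × 0.942 + 14643 × 0.455 = 6040 + 6663 = 12703
Net migration: 0–19 − 310 → 2742; 20–39 − 190 → 1974; 40+ − 50 → 12653
→ [2742, 1974, 12653]

12653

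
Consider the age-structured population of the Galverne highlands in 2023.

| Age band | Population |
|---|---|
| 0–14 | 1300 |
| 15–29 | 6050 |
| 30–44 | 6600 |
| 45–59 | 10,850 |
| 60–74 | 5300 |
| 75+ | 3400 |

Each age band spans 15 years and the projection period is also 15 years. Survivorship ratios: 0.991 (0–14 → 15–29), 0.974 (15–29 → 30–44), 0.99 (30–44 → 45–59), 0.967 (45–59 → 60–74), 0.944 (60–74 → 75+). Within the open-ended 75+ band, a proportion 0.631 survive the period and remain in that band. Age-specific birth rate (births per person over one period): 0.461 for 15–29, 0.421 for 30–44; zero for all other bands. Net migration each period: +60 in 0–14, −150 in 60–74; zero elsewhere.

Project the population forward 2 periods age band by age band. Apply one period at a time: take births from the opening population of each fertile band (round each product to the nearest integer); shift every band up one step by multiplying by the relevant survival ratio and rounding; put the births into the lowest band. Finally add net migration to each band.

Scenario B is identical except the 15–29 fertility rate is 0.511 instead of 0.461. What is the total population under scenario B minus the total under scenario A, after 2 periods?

After projecting period 1:
Births: 6050 × 0.461 = 2789 ; 6600 × 0.421 = 2779 → 5568
15–29: 1300 × 0.991 = 1288
30–44: 6050 × 0.974 = 5893
45–59: 6600 × 0.99 = 6534
60–74: 10850 × 0.967 = 10492
75+: 5300 × 0.944 + 3400 × 0.631 = 5003 + 2145 = 7148
Net migration: 0–14 + 60 → 5628; 60–74 − 150 → 10342
Giving 5628 / 1288 / 5893 / 6534 / 10342 / 7148.
After projecting period 2:
Births: 1288 × 0.461 = 594 ; 5893 × 0.421 = 2481 → 3075
15–29: 5628 × 0.991 = 5577
30–44: 1288 × 0.974 = 1255
45–59: 5893 × 0.99 = 5834
60–74: 6534 × 0.967 = 6318
75+: 10342 × 0.944 + 7148 × 0.631 = 9763 + 4510 = 14273
Net migration: 0–14 + 60 → 3135; 60–74 − 150 → 6168
Giving 3135 / 5577 / 1255 / 5834 / 6168 / 14273.
Scenario A total after 2 periods: 36242
Scenario B projection —
After projecting period 1:
Births: 6050 × 0.511 = 3092 ; 6600 × 0.421 = 2779 → 5871
15–29: 1300 × 0.991 = 1288
30–44: 6050 × 0.974 = 5893
45–59: 6600 × 0.99 = 6534
60–74: 10850 × 0.967 = 10492
75+: 5300 × 0.944 + 3400 × 0.631 = 5003 + 2145 = 7148
Net migration: 0–14 + 60 → 5931; 60–74 − 150 → 10342
Giving 5931 / 1288 / 5893 / 6534 / 10342 / 7148.
After projecting period 2:
Births: 1288 × 0.511 = 658 ; 5893 × 0.421 = 2481 → 3139
15–29: 5931 × 0.991 = 5878
30–44: 1288 × 0.974 = 1255
45–59: 5893 × 0.99 = 5834
60–74: 6534 × 0.967 = 6318
75+: 10342 × 0.944 + 7148 × 0.631 = 9763 + 4510 = 14273
Net migration: 0–14 + 60 → 3199; 60–74 − 150 → 6168
Giving 3199 / 5878 / 1255 / 5834 / 6168 / 14273.
Scenario B total after 2 periods: 36607
Difference B − A = 36607 − 36242 = 365

365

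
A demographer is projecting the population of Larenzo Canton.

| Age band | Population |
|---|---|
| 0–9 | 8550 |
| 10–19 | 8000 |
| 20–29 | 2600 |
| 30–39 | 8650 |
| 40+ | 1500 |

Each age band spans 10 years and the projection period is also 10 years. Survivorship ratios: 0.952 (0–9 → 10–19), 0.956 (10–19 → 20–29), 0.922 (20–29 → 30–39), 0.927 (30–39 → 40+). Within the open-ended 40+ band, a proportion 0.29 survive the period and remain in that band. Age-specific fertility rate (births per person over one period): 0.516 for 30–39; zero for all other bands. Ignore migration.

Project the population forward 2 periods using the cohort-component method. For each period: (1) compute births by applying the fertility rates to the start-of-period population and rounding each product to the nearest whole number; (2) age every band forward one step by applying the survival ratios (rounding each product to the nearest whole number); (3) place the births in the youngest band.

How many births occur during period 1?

4463

Let group 1 be 0–9 through group 5 = 40+.
Period 1.
Births: 8650 * 0.516 = 4463
Group 2: 8550 * 0.952 = 8140
Group 3: 8000 * 0.956 = 7648
Group 4: 2600 * 0.922 = 2397
Group 5: 8650 * 0.927 + 1500 * 0.29 = 8019 + 435 = 8454
Population now: 0–9=4463, 10–19=8140, 20–29=7648, 30–39=2397, 40+=8454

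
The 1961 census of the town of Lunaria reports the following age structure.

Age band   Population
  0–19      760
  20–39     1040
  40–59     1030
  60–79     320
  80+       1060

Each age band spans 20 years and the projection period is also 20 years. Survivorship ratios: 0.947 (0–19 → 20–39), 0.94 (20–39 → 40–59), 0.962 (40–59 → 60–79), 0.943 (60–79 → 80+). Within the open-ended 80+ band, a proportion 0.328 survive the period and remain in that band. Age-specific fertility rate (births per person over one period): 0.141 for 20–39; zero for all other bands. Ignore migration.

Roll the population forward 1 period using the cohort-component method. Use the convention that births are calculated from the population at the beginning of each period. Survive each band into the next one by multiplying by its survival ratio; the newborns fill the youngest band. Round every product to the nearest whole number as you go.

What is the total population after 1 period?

3486

(Groups numbered youngest = 1 to oldest = 5.)
Period 1.
Births: 1040 * 0.141 = 147
Group 2: 760 * 0.947 = 720
Group 3: 1040 * 0.94 = 978
Group 4: 1030 * 0.962 = 991
Group 5: 320 * 0.943 + 1060 * 0.328 = 302 + 348 = 650
Giving 147 / 720 / 978 / 991 / 650.
Total after period 1: 147 + 720 + 978 + 991 + 650 = 3486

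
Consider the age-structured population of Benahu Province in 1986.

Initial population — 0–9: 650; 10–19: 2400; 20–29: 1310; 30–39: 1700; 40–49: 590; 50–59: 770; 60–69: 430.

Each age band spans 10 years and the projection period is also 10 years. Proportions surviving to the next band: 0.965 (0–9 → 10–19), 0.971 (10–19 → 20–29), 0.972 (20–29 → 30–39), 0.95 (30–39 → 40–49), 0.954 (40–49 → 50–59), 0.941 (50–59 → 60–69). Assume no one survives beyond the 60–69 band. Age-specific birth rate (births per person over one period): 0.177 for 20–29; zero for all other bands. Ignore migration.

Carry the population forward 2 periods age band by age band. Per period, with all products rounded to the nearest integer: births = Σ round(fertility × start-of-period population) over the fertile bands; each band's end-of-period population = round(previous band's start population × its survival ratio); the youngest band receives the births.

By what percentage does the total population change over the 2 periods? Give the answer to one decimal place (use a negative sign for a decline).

-13.5

— Period 1 —
Births: 1310 × 0.177 = 232
10–19: 650 × 0.965 = 627
20–29: 2400 × 0.971 = 2330
30–39: 1310 × 0.972 = 1273
40–49: 1700 × 0.95 = 1615
50–59: 590 × 0.954 = 563
60–69: 770 × 0.941 = 725
Giving 232 / 627 / 2330 / 1273 / 1615 / 563 / 725.
— Period 2 —
Births: 2330 × 0.177 = 412
10–19: 232 × 0.965 = 224
20–29: 627 × 0.971 = 609
30–39: 2330 × 0.972 = 2265
40–49: 1273 × 0.95 = 1209
50–59: 1615 × 0.954 = 1541
60–69: 563 × 0.941 = 530
Giving 412 / 224 / 609 / 2265 / 1209 / 1541 / 530.
Total: 7850 → 6790; change = -1060; percentage change = -13.5%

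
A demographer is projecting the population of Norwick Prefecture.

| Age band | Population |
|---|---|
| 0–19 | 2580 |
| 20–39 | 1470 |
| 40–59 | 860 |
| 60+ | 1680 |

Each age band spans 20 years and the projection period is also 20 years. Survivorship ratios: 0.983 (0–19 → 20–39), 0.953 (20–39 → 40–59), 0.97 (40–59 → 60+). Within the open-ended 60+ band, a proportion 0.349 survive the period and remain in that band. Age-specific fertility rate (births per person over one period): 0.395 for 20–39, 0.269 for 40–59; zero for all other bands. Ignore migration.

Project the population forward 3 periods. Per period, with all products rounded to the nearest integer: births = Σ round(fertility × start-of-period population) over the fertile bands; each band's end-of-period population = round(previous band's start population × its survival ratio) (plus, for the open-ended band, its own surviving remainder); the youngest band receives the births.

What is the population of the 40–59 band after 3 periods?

Period 1:
Births: 1470 × 0.395 = 581, 860 × 0.269 = 231 → total 812
20–39: 2580 × 0.983 = 2536
40–59: 1470 × 0.953 = 1401
60+: 860 × 0.97 + 1680 × 0.349 = 834 + 586 = 1420
End of period: [812, 2536, 1401, 1420]
Period 2:
Births: 2536 × 0.395 = 1002, 1401 × 0.269 = 377 → total 1379
20–39: 812 × 0.983 = 798
40–59: 2536 × 0.953 = 2417
60+: 1401 × 0.97 + 1420 × 0.349 = 1359 + 496 = 1855
End of period: [1379, 798, 2417, 1855]
Period 3:
Births: 798 × 0.395 = 315, 2417 × 0.269 = 650 → total 965
20–39: 1379 × 0.983 = 1356
40–59: 798 × 0.953 = 760
60+: 2417 × 0.97 + 1855 × 0.349 = 2344 + 647 = 2991
End of period: [965, 1356, 760, 2991]

760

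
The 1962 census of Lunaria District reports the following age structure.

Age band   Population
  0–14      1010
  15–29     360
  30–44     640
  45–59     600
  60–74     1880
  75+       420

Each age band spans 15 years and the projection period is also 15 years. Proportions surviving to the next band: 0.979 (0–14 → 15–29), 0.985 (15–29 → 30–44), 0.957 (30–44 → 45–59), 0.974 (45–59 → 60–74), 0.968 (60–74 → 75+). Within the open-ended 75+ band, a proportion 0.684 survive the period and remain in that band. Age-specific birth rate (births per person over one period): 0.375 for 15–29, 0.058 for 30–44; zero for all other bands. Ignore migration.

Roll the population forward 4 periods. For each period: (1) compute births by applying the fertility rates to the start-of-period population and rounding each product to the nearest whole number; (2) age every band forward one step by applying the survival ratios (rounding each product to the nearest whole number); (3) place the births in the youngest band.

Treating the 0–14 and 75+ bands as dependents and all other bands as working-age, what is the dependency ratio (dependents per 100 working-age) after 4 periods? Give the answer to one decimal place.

115.8

Let band 1 be 0–14 through band 6 = 75+.
[period 1]
Births: 360 * 0.375 = 135, 640 * 0.058 = 37 ⇒ total 172
Band 2: 1010 * 0.979 = 989
Band 3: 360 * 0.985 = 355
Band 4: 640 * 0.957 = 612
Band 5: 600 * 0.974 = 584
Band 6: 1880 * 0.968 + 420 * 0.684 = 1820 + 287 = 2107
→ [172, 989, 355, 612, 584, 2107]
[period 2]
Births: 989 * 0.375 = 371, 355 * 0.058 = 21 ⇒ total 392
Band 2: 172 * 0.979 = 168
Band 3: 989 * 0.985 = 974
Band 4: 355 * 0.957 = 340
Band 5: 612 * 0.974 = 596
Band 6: 584 * 0.968 + 2107 * 0.684 = 565 + 1441 = 2006
→ [392, 168, 974, 340, 596, 2006]
[period 3]
Births: 168 * 0.375 = 63, 974 * 0.058 = 56 ⇒ total 119
Band 2: 392 * 0.979 = 384
Band 3: 168 * 0.985 = 165
Band 4: 974 * 0.957 = 932
Band 5: 340 * 0.974 = 331
Band 6: 596 * 0.968 + 2006 * 0.684 = 577 + 1372 = 1949
→ [119, 384, 165, 932, 331, 1949]
[period 4]
Births: 384 * 0.375 = 144, 165 * 0.058 = 10 ⇒ total 154
Band 2: 119 * 0.979 = 117
Band 3: 384 * 0.985 = 378
Band 4: 165 * 0.957 = 158
Band 5: 932 * 0.974 = 908
Band 6: 331 * 0.968 + 1949 * 0.684 = 320 + 1333 = 1653
→ [154, 117, 378, 158, 908, 1653]
Dependents (band 0–14 + band 75+) = 154 + 1653 = 1807; working-age = 1561; ratio = 1807/1561 × 100 = 115.8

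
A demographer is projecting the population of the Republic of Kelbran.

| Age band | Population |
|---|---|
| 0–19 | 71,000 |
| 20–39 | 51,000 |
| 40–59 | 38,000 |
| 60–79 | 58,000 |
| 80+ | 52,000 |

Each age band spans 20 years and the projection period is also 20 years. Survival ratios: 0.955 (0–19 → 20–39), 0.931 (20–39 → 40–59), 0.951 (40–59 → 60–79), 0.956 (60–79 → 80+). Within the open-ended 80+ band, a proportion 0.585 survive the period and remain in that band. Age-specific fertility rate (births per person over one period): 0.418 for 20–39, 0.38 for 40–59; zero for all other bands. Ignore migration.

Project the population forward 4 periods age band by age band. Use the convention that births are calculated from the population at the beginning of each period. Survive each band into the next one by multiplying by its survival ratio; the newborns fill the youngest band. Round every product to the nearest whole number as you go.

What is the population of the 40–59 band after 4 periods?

— Period 1 —
Births: 51000 × 0.418 = 21318  |  38000 × 0.38 = 14440 ⇒ total 35758
20–39: 71000 × 0.955 = 67805
40–59: 51000 × 0.931 = 47481
60–79: 38000 × 0.951 = 36138
80+: 58000 × 0.956 + 52000 × 0.585 = 55448 + 30420 = 85868
Giving 35758 / 67805 / 47481 / 36138 / 85868.
— Period 2 —
Births: 67805 × 0.418 = 28342  |  47481 × 0.38 = 18043 ⇒ total 46385
20–39: 35758 × 0.955 = 34149
40–59: 67805 × 0.931 = 63126
60–79: 47481 × 0.951 = 45154
80+: 36138 × 0.956 + 85868 × 0.585 = 34548 + 50233 = 84781
Giving 46385 / 34149 / 63126 / 45154 / 84781.
— Period 3 —
Births: 34149 × 0.418 = 14274  |  63126 × 0.38 = 23988 ⇒ total 38262
20–39: 46385 × 0.955 = 44298
40–59: 34149 × 0.931 = 31793
60–79: 63126 × 0.951 = 60033
80+: 45154 × 0.956 + 84781 × 0.585 = 43167 + 49597 = 92764
Giving 38262 / 44298 / 31793 / 60033 / 92764.
— Period 4 —
Births: 44298 × 0.418 = 18517  |  31793 × 0.38 = 12081 ⇒ total 30598
20–39: 38262 × 0.955 = 36540
40–59: 44298 × 0.931 = 41241
60–79: 31793 × 0.951 = 30235
80+: 60033 × 0.956 + 92764 × 0.585 = 57392 + 54267 = 111659
Giving 30598 / 36540 / 41241 / 30235 / 111659.

41241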